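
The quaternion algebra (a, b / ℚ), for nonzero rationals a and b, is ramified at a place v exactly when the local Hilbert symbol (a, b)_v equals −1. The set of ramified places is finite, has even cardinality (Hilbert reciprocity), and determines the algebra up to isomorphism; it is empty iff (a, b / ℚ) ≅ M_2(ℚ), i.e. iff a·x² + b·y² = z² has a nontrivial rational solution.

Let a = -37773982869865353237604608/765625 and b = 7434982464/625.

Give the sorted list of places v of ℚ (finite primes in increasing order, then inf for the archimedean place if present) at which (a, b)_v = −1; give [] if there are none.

(a, b) ≡ (-697, 2370849) mod (ℚ^×)²; places V = {2, 3, 5, 7, 13, 17, 19, 31, 37, 41, 53, ∞}.
(a,b)_41: α=1, u≡34; β=0, v≡7 (mod 41); (34|41)=-1, (7|41)=-1; sign (−1)^0·-1^0·-1^1 = -1.
(a,b)_17: α=3, u≡3; β=0, v≡10 (mod 17); (3|17)=-1, (10|17)=-1; sign (−1)^0·-1^0·-1^3 = -1.
(a,b)_13: α=2, u≡6; β=1, v≡1 (mod 13); (6|13)=-1, (1|13)=+1; sign (−1)^0·-1^1·+1^2 = -1.
(a,b)_7: α=-2, u≡3; β=2, v≡6 (mod 7); (3|7)=-1, (6|7)=-1; sign (−1)^0·-1^2·-1^-2 = +1.
(a,b)_19: α=4, u≡16; β=0, v≡14 (mod 19); (16|19)=+1, (14|19)=-1; sign (−1)^0·+1^0·-1^4 = +1.
(a,b)_31: α=2, u≡25; β=1, v≡2 (mod 31); (25|31)=+1, (2|31)=+1; sign (−1)^0·+1^1·+1^2 = +1.
(a,b)_3: α=2, u≡2; β=1, v≡2 (mod 3); (2|3)=-1, (2|3)=-1; sign (−1)^0·-1^1·-1^2 = -1.
(a,b)_2: α=8, β=6; u≡7, v≡1 (mod 8); ε(u)ε(v)=1·0, αω(v)=8·0, βω(u)=6·0; sum ≡ 0  ⇒  +1.
(a,b)_37: α=2, u≡23; β=1, v≡12 (mod 37); (23|37)=-1, (12|37)=+1; sign (−1)^0·-1^1·+1^2 = -1.
(a,b)_∞: sgn(-697)=−, sgn(2370849)=+, so +1.
(a,b)_5: α=-6, u≡3; β=-4, v≡4 (mod 5); (3|5)=-1, (4|5)=+1; sign (−1)^0·-1^-4·+1^-6 = +1.
(a,b)_53: α=2, u≡27; β=1, v≡4 (mod 53); (27|53)=-1, (4|53)=+1; sign (−1)^0·-1^1·+1^2 = -1.
|Ram(-697, 2370849)| = 6, even; anisotropic at {3, 13, 17, 37, 41, 53}.

[3, 13, 17, 37, 41, 53]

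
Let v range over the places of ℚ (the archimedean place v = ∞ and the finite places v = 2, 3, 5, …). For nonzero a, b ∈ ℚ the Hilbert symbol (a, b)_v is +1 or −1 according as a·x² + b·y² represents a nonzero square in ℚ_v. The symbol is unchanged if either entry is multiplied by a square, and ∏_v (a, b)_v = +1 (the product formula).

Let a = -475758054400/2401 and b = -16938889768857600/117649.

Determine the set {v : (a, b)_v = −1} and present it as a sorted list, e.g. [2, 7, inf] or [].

[19, inf]

(a, b) ≡ (-19, -18791) mod (ℚ^×)²; places V = {2, 3, 5, 7, 19, 23, 43, ∞}.
(a,b)_7: α=-4, u≡1; β=-6, v≡2 (mod 7); (1|7)=+1, (2|7)=+1; sign (−1)^0·+1^-6·+1^-4 = +1.
(a,b)_5: α=2, u≡4; β=2, v≡4 (mod 5); (4|5)=+1, (4|5)=+1; sign (−1)^0·+1^2·+1^2 = +1.
(a,b)_43: α=2, u≡1; β=3, v≡9 (mod 43); (1|43)=+1, (9|43)=+1; sign (−1)^0·+1^3·+1^2 = +1.
(a,b)_23: α=2, u≡4; β=3, v≡17 (mod 23); (4|23)=+1, (17|23)=-1; sign (−1)^0·+1^3·-1^2 = +1.
(a,b)_2: α=10, β=12; u≡5, v≡1 (mod 8); ε(u)ε(v)=0·0, αω(v)=10·0, βω(u)=12·1; sum ≡ 0  ⇒  +1.
(a,b)_19: α=1, u≡18; β=1, v≡14 (mod 19); (18|19)=-1, (14|19)=-1; sign (−1)^1·-1^1·-1^1 = -1.
(a,b)_∞: sgn(-19)=−, sgn(-18791)=−, so -1.
(a,b)_3: α=0, u≡2; β=2, v≡1 (mod 3); (2|3)=-1, (1|3)=+1; sign (−1)^0·-1^2·+1^0 = +1.
Ram(-19, -18791) = {19, ∞}; no ℚ_19-point on the conic.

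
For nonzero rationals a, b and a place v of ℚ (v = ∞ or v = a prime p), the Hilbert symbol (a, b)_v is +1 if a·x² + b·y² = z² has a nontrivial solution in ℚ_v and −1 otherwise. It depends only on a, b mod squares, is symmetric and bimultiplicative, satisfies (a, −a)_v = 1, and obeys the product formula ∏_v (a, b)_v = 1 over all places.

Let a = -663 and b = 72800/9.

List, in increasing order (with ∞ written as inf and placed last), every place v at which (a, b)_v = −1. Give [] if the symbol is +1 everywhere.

Mod squares: a ≡ -663, b ≡ 182. Check v ∈ {∞, 2, 3, 5, 7, 13, 17}.
v=3: a=3^1·(≡1), b=3^-2·(≡2) mod 3; (1|3)=+1, (2|3)=-1; (−1)^{1·-2·1}·(+1)^-2·(-1)^1 = -1.
v=5: a=5^0·(≡2), b=5^2·(≡3) mod 5; (2|5)=-1, (3|5)=-1; (−1)^{0·2·2}·(-1)^2·(-1)^0 = +1.
v=17: a=17^1·(≡12), b=17^0·(≡12) mod 17; (12|17)=-1, (12|17)=-1; (−1)^{1·0·8}·(-1)^0·(-1)^1 = -1.
v=∞: -663 < 0 and 182 > 0  ⇒  (a,b)_∞ = +1.
v=7: a=7^0·(≡2), b=7^1·(≡6) mod 7; (2|7)=+1, (6|7)=-1; (−1)^{0·1·3}·(+1)^1·(-1)^0 = +1.
v=2: v_2(a)=0, v_2(b)=5; units ≡ 1, 3 (mod 8); ε·ε+αω+βω = 0·1+0·1+5·0 ≡ 0  ⇒  (a,b)_2 = +1.
v=13: a=13^1·(≡1), b=13^1·(≡4) mod 13; (1|13)=+1, (4|13)=+1; (−1)^{1·1·6}·(+1)^1·(+1)^1 = +1.
(-663, 182 / ℚ) ramifies at {3, 17}: a division algebra.

[3, 17]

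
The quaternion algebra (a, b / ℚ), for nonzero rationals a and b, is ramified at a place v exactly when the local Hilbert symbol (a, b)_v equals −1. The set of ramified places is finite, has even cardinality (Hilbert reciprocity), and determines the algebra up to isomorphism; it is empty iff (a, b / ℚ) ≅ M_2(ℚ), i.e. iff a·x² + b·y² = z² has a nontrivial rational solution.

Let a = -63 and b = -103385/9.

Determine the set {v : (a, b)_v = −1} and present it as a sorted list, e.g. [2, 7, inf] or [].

Mod squares: a ≡ -7, b ≡ -103385. Check v ∈ {∞, 2, 3, 5, 7, 23, 29, 31}.
v=7: a=7^1·(≡5), b=7^0·(≡6) mod 7; (5|7)=-1, (6|7)=-1; (−1)^{1·0·3}·(-1)^0·(-1)^1 = -1.
v=3: a=3^2·(≡2), b=3^-2·(≡1) mod 3; (2|3)=-1, (1|3)=+1; (−1)^{2·-2·1}·(-1)^-2·(+1)^2 = +1.
v=29: a=29^0·(≡24), b=29^1·(≡26) mod 29; (24|29)=+1, (26|29)=-1; (−1)^{0·1·14}·(+1)^1·(-1)^0 = +1.
v=23: a=23^0·(≡6), b=23^1·(≡4) mod 23; (6|23)=+1, (4|23)=+1; (−1)^{0·1·11}·(+1)^1·(+1)^0 = +1.
v=2: v_2(a)=0, v_2(b)=0; units ≡ 1, 7 (mod 8); ε·ε+αω+βω = 0·1+0·0+0·0 ≡ 0  ⇒  (a,b)_2 = +1.
v=31: a=31^0·(≡30), b=31^1·(≡29) mod 31; (30|31)=-1, (29|31)=-1; (−1)^{0·1·15}·(-1)^1·(-1)^0 = -1.
v=∞: -7 < 0 and -103385 < 0  ⇒  (a,b)_∞ = -1.
v=5: a=5^0·(≡2), b=5^1·(≡2) mod 5; (2|5)=-1, (2|5)=-1; (−1)^{0·1·2}·(-1)^1·(-1)^0 = -1.
Ram(-7, -103385) = {5, 7, 31, ∞}; no ℚ_5-point on the conic.

[5, 7, 31, inf]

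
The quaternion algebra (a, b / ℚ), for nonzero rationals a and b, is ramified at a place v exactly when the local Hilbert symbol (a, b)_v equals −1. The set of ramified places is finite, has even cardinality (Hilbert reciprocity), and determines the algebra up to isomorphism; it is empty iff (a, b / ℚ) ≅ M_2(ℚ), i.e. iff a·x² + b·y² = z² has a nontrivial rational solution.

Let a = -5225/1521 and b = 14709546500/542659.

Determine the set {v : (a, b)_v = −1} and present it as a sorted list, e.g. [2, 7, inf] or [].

[2, 23]

Mod squares: a ≡ -209, b ≡ 24035. Check v ∈ {∞, 2, 3, 5, 11, 13, 19, 23, 31}.
v=2: v_2(a)=0, v_2(b)=2; units ≡ 7, 3 (mod 8); ε·ε+αω+βω = 1·1+0·1+2·0 ≡ 1  ⇒  (a,b)_2 = -1.
v=31: a=31^0·(≡7), b=31^2·(≡16) mod 31; (7|31)=+1, (16|31)=+1; (−1)^{0·2·15}·(+1)^2·(+1)^0 = +1.
v=5: a=5^2·(≡1), b=5^3·(≡3) mod 5; (1|5)=+1, (3|5)=-1; (−1)^{2·3·2}·(+1)^3·(-1)^2 = +1.
v=∞: -209 < 0 and 24035 > 0  ⇒  (a,b)_∞ = +1.
v=23: a=23^0·(≡14), b=23^1·(≡7) mod 23; (14|23)=-1, (7|23)=-1; (−1)^{0·1·11}·(-1)^1·(-1)^0 = -1.
v=3: a=3^-2·(≡1), b=3^0·(≡2) mod 3; (1|3)=+1, (2|3)=-1; (−1)^{-2·0·1}·(+1)^0·(-1)^-2 = +1.
v=11: a=11^1·(≡3), b=11^3·(≡6) mod 11; (3|11)=+1, (6|11)=-1; (−1)^{1·3·5}·(+1)^3·(-1)^1 = +1.
v=19: a=19^1·(≡10), b=19^-1·(≡9) mod 19; (10|19)=-1, (9|19)=+1; (−1)^{1·-1·9}·(-1)^-1·(+1)^1 = +1.
v=13: a=13^-2·(≡3), b=13^-4·(≡2) mod 13; (3|13)=+1, (2|13)=-1; (−1)^{-2·-4·6}·(+1)^-4·(-1)^-2 = +1.
Ram(-209, 24035) = {2, 23}; no ℚ_2-point on the conic.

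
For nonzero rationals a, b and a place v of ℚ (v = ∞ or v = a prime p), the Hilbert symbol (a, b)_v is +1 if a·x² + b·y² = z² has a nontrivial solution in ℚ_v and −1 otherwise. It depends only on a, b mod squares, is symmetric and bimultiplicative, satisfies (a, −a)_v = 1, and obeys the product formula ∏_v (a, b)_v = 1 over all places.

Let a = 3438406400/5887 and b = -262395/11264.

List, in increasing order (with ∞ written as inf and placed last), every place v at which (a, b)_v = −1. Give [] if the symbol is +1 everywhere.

(a, b) ≡ (77, -6545) mod (ℚ^×)²; places V = {2, 3, 5, 7, 11, 13, 17, 29, ∞}.
(a,b)_3: α=0, u≡2; β=2, v≡1 (mod 3); (2|3)=-1, (1|3)=+1; sign (−1)^0·-1^2·+1^0 = +1.
(a,b)_11: α=1, u≡10; β=-1, v≡10 (mod 11); (10|11)=-1, (10|11)=-1; sign (−1)^1·-1^-1·-1^1 = -1.
(a,b)_7: α=-1, u≡2; β=3, v≡5 (mod 7); (2|7)=+1, (5|7)=-1; sign (−1)^1·+1^3·-1^-1 = +1.
(a,b)_29: α=-2, u≡8; β=0, v≡7 (mod 29); (8|29)=-1, (7|29)=+1; sign (−1)^0·-1^0·+1^-2 = +1.
(a,b)_2: α=8, β=-10; u≡5, v≡7 (mod 8); ε(u)ε(v)=0·1, αω(v)=8·0, βω(u)=-10·1; sum ≡ 0  ⇒  +1.
(a,b)_5: α=2, u≡3; β=1, v≡4 (mod 5); (3|5)=-1, (4|5)=+1; sign (−1)^0·-1^1·+1^2 = -1.
(a,b)_∞: sgn(77)=+, sgn(-6545)=−, so +1.
(a,b)_13: α=2, u≡12; β=0, v≡6 (mod 13); (12|13)=+1, (6|13)=-1; sign (−1)^0·+1^0·-1^2 = +1.
(a,b)_17: α=2, u≡13; β=1, v≡12 (mod 17); (13|17)=+1, (12|17)=-1; sign (−1)^0·+1^1·-1^2 = +1.
|Ram(77, -6545)| = 2, even; anisotropic at {5, 11}.

[5, 11]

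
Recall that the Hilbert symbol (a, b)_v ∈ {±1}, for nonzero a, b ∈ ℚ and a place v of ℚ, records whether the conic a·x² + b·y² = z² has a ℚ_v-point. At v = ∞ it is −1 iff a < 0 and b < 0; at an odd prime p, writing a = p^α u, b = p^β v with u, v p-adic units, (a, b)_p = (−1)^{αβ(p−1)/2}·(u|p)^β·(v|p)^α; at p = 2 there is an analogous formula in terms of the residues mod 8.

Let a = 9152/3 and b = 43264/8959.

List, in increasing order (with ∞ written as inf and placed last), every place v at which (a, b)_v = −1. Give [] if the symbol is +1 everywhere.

(a, b) ≡ (429, 31) mod (ℚ^×)²; places V = {2, 3, 11, 13, 17, 31, ∞}.
(a,b)_∞: sgn(429)=+, sgn(31)=+, so +1.
(a,b)_31: α=0, u≡23; β=-1, v≡5 (mod 31); (23|31)=-1, (5|31)=+1; sign (−1)^0·-1^-1·+1^0 = -1.
(a,b)_13: α=1, u≡5; β=2, v≡11 (mod 13); (5|13)=-1, (11|13)=-1; sign (−1)^0·-1^2·-1^1 = -1.
(a,b)_3: α=-1, u≡2; β=0, v≡1 (mod 3); (2|3)=-1, (1|3)=+1; sign (−1)^0·-1^0·+1^-1 = +1.
(a,b)_11: α=1, u≡6; β=0, v≡9 (mod 11); (6|11)=-1, (9|11)=+1; sign (−1)^0·-1^0·+1^1 = +1.
(a,b)_17: α=0, u≡2; β=-2, v≡6 (mod 17); (2|17)=+1, (6|17)=-1; sign (−1)^0·+1^-2·-1^0 = +1.
(a,b)_2: α=6, β=8; u≡5, v≡7 (mod 8); ε(u)ε(v)=0·1, αω(v)=6·0, βω(u)=8·1; sum ≡ 0  ⇒  +1.
Ram(429, 31) = {13, 31}; no ℚ_13-point on the conic.

[13, 31]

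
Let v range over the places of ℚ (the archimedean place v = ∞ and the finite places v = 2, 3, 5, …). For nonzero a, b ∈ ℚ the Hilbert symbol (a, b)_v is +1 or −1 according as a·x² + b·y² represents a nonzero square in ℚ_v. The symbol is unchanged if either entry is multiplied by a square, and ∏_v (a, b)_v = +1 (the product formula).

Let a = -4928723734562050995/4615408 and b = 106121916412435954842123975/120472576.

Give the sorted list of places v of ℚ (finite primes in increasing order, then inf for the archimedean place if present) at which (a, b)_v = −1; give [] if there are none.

(a, b) ≡ (-811965, 630591) mod (ℚ^×)²; places V = {2, 3, 5, 7, 11, 13, 19, 23, 29, 37, 43, ∞}.
(a,b)_13: α=6, u≡2; β=5, v≡3 (mod 13); (2|13)=-1, (3|13)=+1; sign (−1)^0·-1^5·+1^6 = -1.
(a,b)_3: α=3, u≡2; β=1, v≡2 (mod 3); (2|3)=-1, (2|3)=-1; sign (−1)^1·-1^1·-1^3 = -1.
(a,b)_19: α=1, u≡13; β=5, v≡3 (mod 19); (13|19)=-1, (3|19)=-1; sign (−1)^1·-1^5·-1^1 = -1.
(a,b)_23: α=2, u≡9; β=3, v≡4 (mod 23); (9|23)=+1, (4|23)=+1; sign (−1)^0·+1^3·+1^2 = +1.
(a,b)_∞: sgn(-811965)=−, sgn(630591)=+, so +1.
(a,b)_43: α=2, u≡31; β=4, v≡37 (mod 43); (31|43)=+1, (37|43)=-1; sign (−1)^0·+1^4·-1^2 = +1.
(a,b)_5: α=1, u≡2; β=2, v≡4 (mod 5); (2|5)=-1, (4|5)=+1; sign (−1)^0·-1^2·+1^1 = +1.
(a,b)_29: α=-2, u≡22; β=0, v≡17 (mod 29); (22|29)=+1, (17|29)=-1; sign (−1)^0·+1^0·-1^-2 = +1.
(a,b)_7: α=-3, u≡1; β=-6, v≡6 (mod 7); (1|7)=+1, (6|7)=-1; sign (−1)^0·+1^-6·-1^-3 = -1.
(a,b)_37: α=1, u≡26; β=1, v≡2 (mod 37); (26|37)=+1, (2|37)=-1; sign (−1)^0·+1^1·-1^1 = -1.
(a,b)_2: α=-4, β=-10; u≡3, v≡7 (mod 8); ε(u)ε(v)=1·1, αω(v)=-4·0, βω(u)=-10·1; sum ≡ 1  ⇒  -1.
(a,b)_11: α=1, u≡10; β=0, v≡9 (mod 11); (10|11)=-1, (9|11)=+1; sign (−1)^0·-1^0·+1^1 = +1.
(-811965, 630591 / ℚ) ramifies at {2, 3, 7, 13, 19, 37}: a division algebra.

[2, 3, 7, 13, 19, 37]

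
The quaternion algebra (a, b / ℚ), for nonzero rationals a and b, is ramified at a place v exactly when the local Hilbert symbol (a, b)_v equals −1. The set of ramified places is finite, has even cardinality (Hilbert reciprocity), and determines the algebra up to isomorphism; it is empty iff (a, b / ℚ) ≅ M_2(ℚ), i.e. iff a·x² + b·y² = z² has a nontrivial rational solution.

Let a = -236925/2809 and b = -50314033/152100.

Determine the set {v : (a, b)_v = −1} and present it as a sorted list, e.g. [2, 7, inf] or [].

[2, inf]

Mod squares: a ≡ -13, b ≡ -3553. Check v ∈ {∞, 2, 3, 5, 7, 11, 13, 17, 19, 53}.
v=17: a=17^0·(≡1), b=17^3·(≡10) mod 17; (1|17)=+1, (10|17)=-1; (−1)^{0·3·8}·(+1)^3·(-1)^0 = +1.
v=11: a=11^0·(≡1), b=11^1·(≡2) mod 11; (1|11)=+1, (2|11)=-1; (−1)^{0·1·5}·(+1)^1·(-1)^0 = +1.
v=19: a=19^0·(≡11), b=19^1·(≡15) mod 19; (11|19)=+1, (15|19)=-1; (−1)^{0·1·9}·(+1)^1·(-1)^0 = +1.
v=3: a=3^6·(≡2), b=3^-2·(≡2) mod 3; (2|3)=-1, (2|3)=-1; (−1)^{6·-2·1}·(-1)^-2·(-1)^6 = +1.
v=13: a=13^1·(≡1), b=13^-2·(≡12) mod 13; (1|13)=+1, (12|13)=+1; (−1)^{1·-2·6}·(+1)^-2·(+1)^1 = +1.
v=53: a=53^-2·(≡38), b=53^0·(≡2) mod 53; (38|53)=+1, (2|53)=-1; (−1)^{-2·0·26}·(+1)^0·(-1)^-2 = +1.
v=7: a=7^0·(≡2), b=7^2·(≡5) mod 7; (2|7)=+1, (5|7)=-1; (−1)^{0·2·3}·(+1)^2·(-1)^0 = +1.
v=∞: -13 < 0 and -3553 < 0  ⇒  (a,b)_∞ = -1.
v=2: v_2(a)=0, v_2(b)=-2; units ≡ 3, 7 (mod 8); ε·ε+αω+βω = 1·1+0·0+-2·1 ≡ 1  ⇒  (a,b)_2 = -1.
v=5: a=5^2·(≡2), b=5^-2·(≡3) mod 5; (2|5)=-1, (3|5)=-1; (−1)^{2·-2·2}·(-1)^-2·(-1)^2 = +1.
(-13, -3553 / ℚ) ramifies at {2, ∞}: a division algebra.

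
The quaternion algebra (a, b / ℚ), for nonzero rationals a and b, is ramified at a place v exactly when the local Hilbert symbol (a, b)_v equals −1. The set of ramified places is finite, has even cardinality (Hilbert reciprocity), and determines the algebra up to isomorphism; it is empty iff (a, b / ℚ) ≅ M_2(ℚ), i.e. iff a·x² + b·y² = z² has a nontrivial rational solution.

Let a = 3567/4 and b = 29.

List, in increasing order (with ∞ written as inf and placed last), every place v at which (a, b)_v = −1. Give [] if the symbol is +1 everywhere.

[3, 41]

Mod squares: a ≡ 3567, b ≡ 29. Check v ∈ {∞, 2, 3, 29, 41}.
v=3: a=3^1·(≡1), b=3^0·(≡2) mod 3; (1|3)=+1, (2|3)=-1; (−1)^{1·0·1}·(+1)^0·(-1)^1 = -1.
v=2: v_2(a)=-2, v_2(b)=0; units ≡ 7, 5 (mod 8); ε·ε+αω+βω = 1·0+-2·1+0·0 ≡ 0  ⇒  (a,b)_2 = +1.
v=41: a=41^1·(≡32), b=41^0·(≡29) mod 41; (32|41)=+1, (29|41)=-1; (−1)^{1·0·20}·(+1)^0·(-1)^1 = -1.
v=29: a=29^1·(≡9), b=29^1·(≡1) mod 29; (9|29)=+1, (1|29)=+1; (−1)^{1·1·14}·(+1)^1·(+1)^1 = +1.
v=∞: 3567 > 0 and 29 > 0  ⇒  (a,b)_∞ = +1.
(3567, 29 / ℚ) ramifies at {3, 41}: a division algebra.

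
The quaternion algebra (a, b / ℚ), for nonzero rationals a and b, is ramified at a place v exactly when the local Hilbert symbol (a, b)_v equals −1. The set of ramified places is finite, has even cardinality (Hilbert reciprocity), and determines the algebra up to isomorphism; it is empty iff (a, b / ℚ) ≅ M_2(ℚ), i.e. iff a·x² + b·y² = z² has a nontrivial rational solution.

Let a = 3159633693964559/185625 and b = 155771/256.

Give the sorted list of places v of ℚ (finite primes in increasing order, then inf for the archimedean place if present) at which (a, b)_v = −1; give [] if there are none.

Mod squares: a ≡ 3927, b ≡ 11. Check v ∈ {∞, 2, 3, 5, 7, 11, 17, 19, 43, 53}.
v=7: a=7^3·(≡1), b=7^2·(≡2) mod 7; (1|7)=+1, (2|7)=+1; (−1)^{3·2·3}·(+1)^2·(+1)^3 = +1.
v=∞: 3927 > 0 and 11 > 0  ⇒  (a,b)_∞ = +1.
v=5: a=5^-4·(≡2), b=5^0·(≡1) mod 5; (2|5)=-1, (1|5)=+1; (−1)^{-4·0·2}·(-1)^0·(+1)^-4 = +1.
v=3: a=3^-3·(≡1), b=3^0·(≡2) mod 3; (1|3)=+1, (2|3)=-1; (−1)^{-3·0·1}·(+1)^0·(-1)^-3 = -1.
v=43: a=43^2·(≡35), b=43^0·(≡9) mod 43; (35|43)=+1, (9|43)=+1; (−1)^{2·0·21}·(+1)^0·(+1)^2 = +1.
v=53: a=53^2·(≡20), b=53^0·(≡29) mod 53; (20|53)=-1, (29|53)=+1; (−1)^{2·0·26}·(-1)^0·(+1)^2 = +1.
v=2: v_2(a)=0, v_2(b)=-8; units ≡ 7, 3 (mod 8); ε·ε+αω+βω = 1·1+0·1+-8·0 ≡ 1  ⇒  (a,b)_2 = -1.
v=19: a=19^2·(≡13), b=19^0·(≡1) mod 19; (13|19)=-1, (1|19)=+1; (−1)^{2·0·9}·(-1)^0·(+1)^2 = +1.
v=11: a=11^-1·(≡9), b=11^1·(≡5) mod 11; (9|11)=+1, (5|11)=+1; (−1)^{-1·1·5}·(+1)^1·(+1)^-1 = -1.
v=17: a=17^3·(≡6), b=17^2·(≡12) mod 17; (6|17)=-1, (12|17)=-1; (−1)^{3·2·8}·(-1)^2·(-1)^3 = -1.
|Ram(3927, 11)| = 4, even; anisotropic at {2, 3, 11, 17}.

[2, 3, 11, 17]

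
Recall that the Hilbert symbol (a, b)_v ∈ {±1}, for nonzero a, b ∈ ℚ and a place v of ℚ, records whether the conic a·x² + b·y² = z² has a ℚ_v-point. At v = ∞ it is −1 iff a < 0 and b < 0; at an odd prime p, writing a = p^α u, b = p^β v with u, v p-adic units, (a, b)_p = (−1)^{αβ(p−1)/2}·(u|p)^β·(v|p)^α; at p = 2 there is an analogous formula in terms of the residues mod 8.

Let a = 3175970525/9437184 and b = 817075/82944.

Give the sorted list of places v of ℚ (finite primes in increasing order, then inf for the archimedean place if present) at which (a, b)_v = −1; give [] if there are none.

Mod squares: a ≡ 29, b ≡ 667. Check v ∈ {∞, 2, 3, 5, 7, 13, 23, 29}.
v=29: a=29^1·(≡4), b=29^1·(≡4) mod 29; (4|29)=+1, (4|29)=+1; (−1)^{1·1·14}·(+1)^1·(+1)^1 = +1.
v=5: a=5^2·(≡4), b=5^2·(≡2) mod 5; (4|5)=+1, (2|5)=-1; (−1)^{2·2·2}·(+1)^2·(-1)^2 = +1.
v=13: a=13^2·(≡1), b=13^0·(≡3) mod 13; (1|13)=+1, (3|13)=+1; (−1)^{2·0·6}·(+1)^0·(+1)^2 = +1.
v=7: a=7^2·(≡2), b=7^2·(≡1) mod 7; (2|7)=+1, (1|7)=+1; (−1)^{2·2·3}·(+1)^2·(+1)^2 = +1.
v=23: a=23^2·(≡13), b=23^1·(≡6) mod 23; (13|23)=+1, (6|23)=+1; (−1)^{2·1·11}·(+1)^1·(+1)^2 = +1.
v=3: a=3^-2·(≡2), b=3^-4·(≡1) mod 3; (2|3)=-1, (1|3)=+1; (−1)^{-2·-4·1}·(-1)^-4·(+1)^-2 = +1.
v=2: v_2(a)=-20, v_2(b)=-10; units ≡ 5, 3 (mod 8); ε·ε+αω+βω = 0·1+-20·1+-10·1 ≡ 0  ⇒  (a,b)_2 = +1.
v=∞: 29 > 0 and 667 > 0  ⇒  (a,b)_∞ = +1.
Every local symbol is +1, so the conic 29·x² + 667·y² = z² has ℚ_v-points for all v and hence a ℚ-point; (a, b / ℚ) ≅ M_2(ℚ).

[]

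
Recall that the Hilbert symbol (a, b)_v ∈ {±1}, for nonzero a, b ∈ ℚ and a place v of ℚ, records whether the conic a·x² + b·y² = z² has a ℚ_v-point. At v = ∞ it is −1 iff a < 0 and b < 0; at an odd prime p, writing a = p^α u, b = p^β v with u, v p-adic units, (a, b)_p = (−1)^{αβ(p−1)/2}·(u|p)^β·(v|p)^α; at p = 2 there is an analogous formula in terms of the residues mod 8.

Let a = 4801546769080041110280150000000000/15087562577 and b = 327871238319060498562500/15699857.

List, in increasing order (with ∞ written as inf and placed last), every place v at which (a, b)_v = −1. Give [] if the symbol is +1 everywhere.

(a, b) ≡ (56695, 90321) mod (ℚ^×)²; places V = {2, 3, 5, 7, 11, 13, 17, 23, 29, 31, ∞}.
(a,b)_5: α=11, u≡1; β=6, v≡4 (mod 5); (1|5)=+1, (4|5)=+1; sign (−1)^0·+1^6·+1^11 = +1.
(a,b)_31: α=-6, u≡22; β=-4, v≡20 (mod 31); (22|31)=-1, (20|31)=+1; sign (−1)^0·-1^-4·+1^-6 = +1.
(a,b)_13: α=2, u≡5; β=2, v≡9 (mod 13); (5|13)=-1, (9|13)=+1; sign (−1)^0·-1^2·+1^2 = +1.
(a,b)_23: α=1, u≡1; β=1, v≡11 (mod 23); (1|23)=+1, (11|23)=-1; sign (−1)^1·+1^1·-1^1 = +1.
(a,b)_∞: sgn(56695)=+, sgn(90321)=+, so +1.
(a,b)_11: α=2, u≡1; β=1, v≡9 (mod 11); (1|11)=+1, (9|11)=+1; sign (−1)^0·+1^1·+1^2 = +1.
(a,b)_17: α=-1, u≡14; β=-1, v≡15 (mod 17); (14|17)=-1, (15|17)=+1; sign (−1)^0·-1^-1·+1^-1 = -1.
(a,b)_29: α=3, u≡8; β=2, v≡17 (mod 29); (8|29)=-1, (17|29)=-1; sign (−1)^0·-1^2·-1^3 = -1.
(a,b)_3: α=20, u≡1; β=11, v≡2 (mod 3); (1|3)=+1, (2|3)=-1; sign (−1)^0·+1^11·-1^20 = +1.
(a,b)_7: α=4, u≡2; β=7, v≡4 (mod 7); (2|7)=+1, (4|7)=+1; sign (−1)^0·+1^7·+1^4 = +1.
(a,b)_2: α=10, β=2; u≡7, v≡1 (mod 8); ε(u)ε(v)=1·0, αω(v)=10·0, βω(u)=2·0; sum ≡ 0  ⇒  +1.
Ram(56695, 90321) = {17, 29}; no ℚ_17-point on the conic.

[17, 29]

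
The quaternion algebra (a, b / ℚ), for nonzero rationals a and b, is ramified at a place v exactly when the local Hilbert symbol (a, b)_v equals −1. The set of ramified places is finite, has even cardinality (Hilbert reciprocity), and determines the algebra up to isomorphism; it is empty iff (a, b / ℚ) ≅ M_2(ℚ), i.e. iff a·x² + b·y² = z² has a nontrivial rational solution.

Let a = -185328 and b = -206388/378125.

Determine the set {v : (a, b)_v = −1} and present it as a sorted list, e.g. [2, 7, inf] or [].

(a, b) ≡ (-143, -65) mod (ℚ^×)²; places V = {2, 3, 5, 7, 11, 13, ∞}.
(a,b)_11: α=1, u≡4; β=-2, v≡5 (mod 11); (4|11)=+1, (5|11)=+1; sign (−1)^0·+1^-2·+1^1 = +1.
(a,b)_5: α=0, u≡2; β=-5, v≡2 (mod 5); (2|5)=-1, (2|5)=-1; sign (−1)^0·-1^-5·-1^0 = -1.
(a,b)_13: α=1, u≡5; β=1, v≡7 (mod 13); (5|13)=-1, (7|13)=-1; sign (−1)^0·-1^1·-1^1 = +1.
(a,b)_7: α=0, u≡4; β=2, v≡5 (mod 7); (4|7)=+1, (5|7)=-1; sign (−1)^0·+1^2·-1^0 = +1.
(a,b)_2: α=4, β=2; u≡1, v≡7 (mod 8); ε(u)ε(v)=0·1, αω(v)=4·0, βω(u)=2·0; sum ≡ 0  ⇒  +1.
(a,b)_3: α=4, u≡1; β=4, v≡1 (mod 3); (1|3)=+1, (1|3)=+1; sign (−1)^0·+1^4·+1^4 = +1.
(a,b)_∞: sgn(-143)=−, sgn(-65)=−, so -1.
Ram(-143, -65) = {5, ∞}; no ℚ_5-point on the conic.

[5, inf]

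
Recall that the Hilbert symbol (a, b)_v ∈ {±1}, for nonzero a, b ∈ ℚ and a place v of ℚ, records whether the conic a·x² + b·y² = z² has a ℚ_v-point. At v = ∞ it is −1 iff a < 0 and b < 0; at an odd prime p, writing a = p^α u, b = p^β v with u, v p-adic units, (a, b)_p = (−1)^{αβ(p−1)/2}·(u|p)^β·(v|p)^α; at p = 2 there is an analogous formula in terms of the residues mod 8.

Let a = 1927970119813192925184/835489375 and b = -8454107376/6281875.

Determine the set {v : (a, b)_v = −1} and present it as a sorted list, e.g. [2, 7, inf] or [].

Mod squares: a ≡ 357, b ≡ -6061. Check v ∈ {∞, 2, 3, 5, 7, 11, 13, 17, 19, 23, 29}.
v=17: a=17^1·(≡8), b=17^0·(≡2) mod 17; (8|17)=+1, (2|17)=+1; (−1)^{1·0·8}·(+1)^0·(+1)^1 = +1.
v=11: a=11^4·(≡5), b=11^3·(≡2) mod 11; (5|11)=+1, (2|11)=-1; (−1)^{4·3·5}·(+1)^3·(-1)^4 = +1.
v=∞: 357 > 0 and -6061 < 0  ⇒  (a,b)_∞ = +1.
v=3: a=3^9·(≡2), b=3^4·(≡2) mod 3; (2|3)=-1, (2|3)=-1; (−1)^{9·4·1}·(-1)^4·(-1)^9 = -1.
v=19: a=19^-2·(≡14), b=19^-1·(≡7) mod 19; (14|19)=-1, (7|19)=+1; (−1)^{-2·-1·9}·(-1)^-1·(+1)^-2 = -1.
v=7: a=7^-1·(≡2), b=7^0·(≡4) mod 7; (2|7)=+1, (4|7)=+1; (−1)^{-1·0·3}·(+1)^0·(+1)^-1 = +1.
v=23: a=23^-2·(≡18), b=23^-2·(≡20) mod 23; (18|23)=+1, (20|23)=-1; (−1)^{-2·-2·11}·(+1)^-2·(-1)^-2 = +1.
v=2: v_2(a)=14, v_2(b)=4; units ≡ 5, 3 (mod 8); ε·ε+αω+βω = 0·1+14·1+4·1 ≡ 0  ⇒  (a,b)_2 = +1.
v=29: a=29^2·(≡9), b=29^1·(≡7) mod 29; (9|29)=+1, (7|29)=+1; (−1)^{2·1·14}·(+1)^1·(+1)^2 = +1.
v=13: a=13^4·(≡7), b=13^2·(≡4) mod 13; (7|13)=-1, (4|13)=+1; (−1)^{4·2·6}·(-1)^2·(+1)^4 = +1.
v=5: a=5^-4·(≡3), b=5^-4·(≡4) mod 5; (3|5)=-1, (4|5)=+1; (−1)^{-4·-4·2}·(-1)^-4·(+1)^-4 = +1.
Ram(357, -6061) = {3, 19}; no ℚ_3-point on the conic.

[3, 19]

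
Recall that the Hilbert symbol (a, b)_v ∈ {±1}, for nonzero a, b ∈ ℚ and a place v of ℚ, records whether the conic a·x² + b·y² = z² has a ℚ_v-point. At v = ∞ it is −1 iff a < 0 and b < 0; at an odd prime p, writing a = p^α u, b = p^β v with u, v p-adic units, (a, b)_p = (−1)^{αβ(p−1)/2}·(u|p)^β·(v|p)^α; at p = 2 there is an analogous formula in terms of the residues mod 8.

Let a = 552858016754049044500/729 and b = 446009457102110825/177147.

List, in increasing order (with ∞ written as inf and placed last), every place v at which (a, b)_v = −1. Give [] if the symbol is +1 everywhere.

[7, 11, 17, 19]

(a, b) ≡ (189805, 11571) mod (ℚ^×)²; places V = {2, 3, 5, 7, 11, 17, 19, 29, 31, 53, ∞}.
(a,b)_31: α=2, u≡12; β=2, v≡25 (mod 31); (12|31)=-1, (25|31)=+1; sign (−1)^0·-1^2·+1^2 = +1.
(a,b)_7: α=5, u≡4; β=3, v≡1 (mod 7); (4|7)=+1, (1|7)=+1; sign (−1)^1·+1^3·+1^5 = -1.
(a,b)_17: α=3, u≡4; β=2, v≡11 (mod 17); (4|17)=+1, (11|17)=-1; sign (−1)^0·+1^2·-1^3 = -1.
(a,b)_11: α=3, u≡8; β=2, v≡8 (mod 11); (8|11)=-1, (8|11)=-1; sign (−1)^0·-1^2·-1^3 = -1.
(a,b)_19: α=2, u≡14; β=1, v≡4 (mod 19); (14|19)=-1, (4|19)=+1; sign (−1)^0·-1^1·+1^2 = -1.
(a,b)_29: α=1, u≡16; β=1, v≡16 (mod 29); (16|29)=+1, (16|29)=+1; sign (−1)^0·+1^1·+1^1 = +1.
(a,b)_5: α=3, u≡4; β=2, v≡4 (mod 5); (4|5)=+1, (4|5)=+1; sign (−1)^0·+1^2·+1^3 = +1.
(a,b)_53: α=0, u≡31; β=2, v≡52 (mod 53); (31|53)=-1, (52|53)=+1; sign (−1)^0·-1^2·+1^0 = +1.
(a,b)_∞: sgn(189805)=+, sgn(11571)=+, so +1.
(a,b)_2: α=2, β=0; u≡5, v≡3 (mod 8); ε(u)ε(v)=0·1, αω(v)=2·1, βω(u)=0·1; sum ≡ 0  ⇒  +1.
(a,b)_3: α=-6, u≡1; β=-11, v≡2 (mod 3); (1|3)=+1, (2|3)=-1; sign (−1)^0·+1^-11·-1^-6 = +1.
(189805, 11571 / ℚ) ramifies at {7, 11, 17, 19}: a division algebra.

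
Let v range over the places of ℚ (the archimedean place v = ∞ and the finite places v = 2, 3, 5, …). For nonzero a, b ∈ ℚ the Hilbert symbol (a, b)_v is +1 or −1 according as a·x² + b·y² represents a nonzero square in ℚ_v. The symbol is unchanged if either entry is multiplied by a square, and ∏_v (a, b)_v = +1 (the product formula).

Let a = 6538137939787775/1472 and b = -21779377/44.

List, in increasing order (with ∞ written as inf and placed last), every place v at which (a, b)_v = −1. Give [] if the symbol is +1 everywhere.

[11, 19, 23, 31]

(a, b) ≡ (23558233, -284867) mod (ℚ^×)²; places V = {2, 5, 11, 19, 23, 29, 31, 37, 47, ∞}.
(a,b)_11: α=0, u≡10; β=-1, v≡10 (mod 11); (10|11)=-1, (10|11)=-1; sign (−1)^0·-1^-1·-1^0 = -1.
(a,b)_47: α=1, u≡22; β=1, v≡6 (mod 47); (22|47)=-1, (6|47)=+1; sign (−1)^1·-1^1·+1^1 = +1.
(a,b)_∞: sgn(23558233)=+, sgn(-284867)=−, so +1.
(a,b)_19: α=3, u≡5; β=1, v≡1 (mod 19); (5|19)=+1, (1|19)=+1; sign (−1)^1·+1^1·+1^3 = -1.
(a,b)_5: α=2, u≡3; β=0, v≡2 (mod 5); (3|5)=-1, (2|5)=-1; sign (−1)^0·-1^0·-1^2 = +1.
(a,b)_2: α=-6, β=-2; u≡1, v≡5 (mod 8); ε(u)ε(v)=0·0, αω(v)=-6·1, βω(u)=-2·0; sum ≡ 0  ⇒  +1.
(a,b)_37: α=1, u≡22; β=0, v≡1 (mod 37); (22|37)=-1, (1|37)=+1; sign (−1)^0·-1^0·+1^1 = +1.
(a,b)_23: α=-1, u≡2; β=0, v≡5 (mod 23); (2|23)=+1, (5|23)=-1; sign (−1)^0·+1^0·-1^-1 = -1.
(a,b)_31: α=1, u≡20; β=0, v≡13 (mod 31); (20|31)=+1, (13|31)=-1; sign (−1)^0·+1^0·-1^1 = -1.
(a,b)_29: α=4, u≡16; β=3, v≡12 (mod 29); (16|29)=+1, (12|29)=-1; sign (−1)^0·+1^3·-1^4 = +1.
(23558233, -284867 / ℚ) ramifies at {11, 19, 23, 31}: a division algebra.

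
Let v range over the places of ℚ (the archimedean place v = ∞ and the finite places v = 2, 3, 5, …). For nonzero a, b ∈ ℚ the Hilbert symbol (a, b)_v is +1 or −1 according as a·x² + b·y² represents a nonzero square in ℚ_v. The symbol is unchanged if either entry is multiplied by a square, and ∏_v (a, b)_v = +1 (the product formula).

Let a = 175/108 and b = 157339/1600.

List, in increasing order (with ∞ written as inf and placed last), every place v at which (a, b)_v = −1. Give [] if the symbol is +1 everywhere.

[7, 19]

(a, b) ≡ (21, 19) mod (ℚ^×)²; places V = {2, 3, 5, 7, 13, 19, ∞}.
(a,b)_7: α=1, u≡6; β=2, v≡3 (mod 7); (6|7)=-1, (3|7)=-1; sign (−1)^0·-1^2·-1^1 = -1.
(a,b)_19: α=0, u≡12; β=1, v≡4 (mod 19); (12|19)=-1, (4|19)=+1; sign (−1)^0·-1^1·+1^0 = -1.
(a,b)_13: α=0, u≡8; β=2, v≡8 (mod 13); (8|13)=-1, (8|13)=-1; sign (−1)^0·-1^2·-1^0 = +1.
(a,b)_∞: sgn(21)=+, sgn(19)=+, so +1.
(a,b)_3: α=-3, u≡1; β=0, v≡1 (mod 3); (1|3)=+1, (1|3)=+1; sign (−1)^0·+1^0·+1^-3 = +1.
(a,b)_2: α=-2, β=-6; u≡5, v≡3 (mod 8); ε(u)ε(v)=0·1, αω(v)=-2·1, βω(u)=-6·1; sum ≡ 0  ⇒  +1.
(a,b)_5: α=2, u≡4; β=-2, v≡1 (mod 5); (4|5)=+1, (1|5)=+1; sign (−1)^0·+1^-2·+1^2 = +1.
|Ram(21, 19)| = 2, even; anisotropic at {7, 19}.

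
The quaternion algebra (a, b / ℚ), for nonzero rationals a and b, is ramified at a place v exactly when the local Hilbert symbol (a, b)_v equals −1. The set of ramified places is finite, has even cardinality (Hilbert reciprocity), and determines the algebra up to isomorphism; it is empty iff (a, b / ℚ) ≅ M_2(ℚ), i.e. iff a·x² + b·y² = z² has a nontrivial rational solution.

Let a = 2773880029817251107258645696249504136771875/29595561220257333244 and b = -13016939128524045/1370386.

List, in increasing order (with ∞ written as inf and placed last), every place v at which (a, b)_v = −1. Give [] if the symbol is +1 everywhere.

[2, 5, 11, 13, 31, 37]

Mod squares: a ≡ 22165, b ≡ -3429530. Check v ∈ {∞, 2, 3, 5, 11, 13, 17, 23, 29, 31, 37}.
v=17: a=17^4·(≡6), b=17^2·(≡8) mod 17; (6|17)=-1, (8|17)=+1; (−1)^{4·2·8}·(-1)^2·(+1)^4 = +1.
v=∞: 22165 > 0 and -3429530 < 0  ⇒  (a,b)_∞ = +1.
v=2: v_2(a)=-2, v_2(b)=-1; units ≡ 5, 3 (mod 8); ε·ε+αω+βω = 0·1+-2·1+-1·1 ≡ 1  ⇒  (a,b)_2 = -1.
v=23: a=23^-4·(≡1), b=23^-1·(≡7) mod 23; (1|23)=+1, (7|23)=-1; (−1)^{-4·-1·11}·(+1)^-1·(-1)^-4 = +1.
v=5: a=5^5·(≡3), b=5^1·(≡1) mod 5; (3|5)=-1, (1|5)=+1; (−1)^{5·1·2}·(-1)^1·(+1)^5 = -1.
v=37: a=37^2·(≡32), b=37^1·(≡17) mod 37; (32|37)=-1, (17|37)=-1; (−1)^{2·1·18}·(-1)^1·(-1)^2 = -1.
v=13: a=13^7·(≡5), b=13^3·(≡9) mod 13; (5|13)=-1, (9|13)=+1; (−1)^{7·3·6}·(-1)^3·(+1)^7 = -1.
v=29: a=29^6·(≡24), b=29^2·(≡11) mod 29; (24|29)=+1, (11|29)=-1; (−1)^{6·2·14}·(+1)^2·(-1)^6 = +1.
v=3: a=3^6·(≡1), b=3^2·(≡1) mod 3; (1|3)=+1, (1|3)=+1; (−1)^{6·2·1}·(+1)^2·(+1)^6 = +1.
v=31: a=31^-9·(≡14), b=31^-3·(≡4) mod 31; (14|31)=+1, (4|31)=+1; (−1)^{-9·-3·15}·(+1)^-3·(+1)^-9 = -1.
v=11: a=11^11·(≡2), b=11^4·(≡8) mod 11; (2|11)=-1, (8|11)=-1; (−1)^{11·4·5}·(-1)^4·(-1)^11 = -1.
(22165, -3429530 / ℚ) ramifies at {2, 5, 11, 13, 31, 37}: a division algebra.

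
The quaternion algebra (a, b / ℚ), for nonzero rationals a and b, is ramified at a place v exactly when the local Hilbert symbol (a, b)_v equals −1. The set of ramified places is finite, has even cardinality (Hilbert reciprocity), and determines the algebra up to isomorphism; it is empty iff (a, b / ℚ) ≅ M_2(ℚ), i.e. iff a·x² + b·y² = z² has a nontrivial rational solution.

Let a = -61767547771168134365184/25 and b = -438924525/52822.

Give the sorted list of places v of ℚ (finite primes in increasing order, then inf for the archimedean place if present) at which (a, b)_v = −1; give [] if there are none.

[2, 3, 11, 13, 37, inf]

(a, b) ≡ (-2886, -730158) mod (ℚ^×)²; places V = {2, 3, 5, 7, 11, 13, 23, 37, ∞}.
(a,b)_3: α=7, u≡1; β=1, v≡1 (mod 3); (1|3)=+1, (1|3)=+1; sign (−1)^1·+1^1·+1^7 = -1.
(a,b)_7: α=0, u≡5; β=-4, v≡3 (mod 7); (5|7)=-1, (3|7)=-1; sign (−1)^0·-1^-4·-1^0 = +1.
(a,b)_13: α=3, u≡3; β=1, v≡2 (mod 13); (3|13)=+1, (2|13)=-1; sign (−1)^0·+1^1·-1^3 = -1.
(a,b)_11: α=4, u≡7; β=-1, v≡10 (mod 11); (7|11)=-1, (10|11)=-1; sign (−1)^0·-1^-1·-1^4 = -1.
(a,b)_2: α=15, β=-1; u≡5, v≡1 (mod 8); ε(u)ε(v)=0·0, αω(v)=15·0, βω(u)=-1·1; sum ≡ 1  ⇒  -1.
(a,b)_23: α=2, u≡8; β=3, v≡14 (mod 23); (8|23)=+1, (14|23)=-1; sign (−1)^0·+1^3·-1^2 = +1.
(a,b)_37: α=3, u≡12; β=1, v≡5 (mod 37); (12|37)=+1, (5|37)=-1; sign (−1)^0·+1^1·-1^3 = -1.
(a,b)_∞: sgn(-2886)=−, sgn(-730158)=−, so -1.
(a,b)_5: α=-2, u≡1; β=2, v≡2 (mod 5); (1|5)=+1, (2|5)=-1; sign (−1)^0·+1^2·-1^-2 = +1.
(-2886, -730158 / ℚ) ramifies at {2, 3, 11, 13, 37, ∞}: a division algebra.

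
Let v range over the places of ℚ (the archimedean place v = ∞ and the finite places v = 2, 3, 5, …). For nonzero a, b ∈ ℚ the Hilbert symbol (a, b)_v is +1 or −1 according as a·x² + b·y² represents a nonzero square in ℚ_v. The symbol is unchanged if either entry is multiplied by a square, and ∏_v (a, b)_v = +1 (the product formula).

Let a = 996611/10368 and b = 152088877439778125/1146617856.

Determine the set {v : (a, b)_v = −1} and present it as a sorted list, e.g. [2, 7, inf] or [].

[5, 11]

(a, b) ≡ (22, 30) mod (ℚ^×)²; places V = {2, 3, 5, 7, 11, 43, ∞}.
(a,b)_2: α=-7, β=-19; u≡3, v≡7 (mod 8); ε(u)ε(v)=1·1, αω(v)=-7·0, βω(u)=-19·1; sum ≡ 0  ⇒  +1.
(a,b)_∞: sgn(22)=+, sgn(30)=+, so +1.
(a,b)_43: α=2, u≡39; β=4, v≡3 (mod 43); (39|43)=-1, (3|43)=-1; sign (−1)^0·-1^4·-1^2 = +1.
(a,b)_3: α=-4, u≡1; β=-7, v≡1 (mod 3); (1|3)=+1, (1|3)=+1; sign (−1)^0·+1^-7·+1^-4 = +1.
(a,b)_5: α=0, u≡2; β=5, v≡4 (mod 5); (2|5)=-1, (4|5)=+1; sign (−1)^0·-1^5·+1^0 = -1.
(a,b)_11: α=1, u≡10; β=2, v≡7 (mod 11); (10|11)=-1, (7|11)=-1; sign (−1)^0·-1^2·-1^1 = -1.
(a,b)_7: α=2, u≡4; β=6, v≡1 (mod 7); (4|7)=+1, (1|7)=+1; sign (−1)^0·+1^6·+1^2 = +1.
|Ram(22, 30)| = 2, even; anisotropic at {5, 11}.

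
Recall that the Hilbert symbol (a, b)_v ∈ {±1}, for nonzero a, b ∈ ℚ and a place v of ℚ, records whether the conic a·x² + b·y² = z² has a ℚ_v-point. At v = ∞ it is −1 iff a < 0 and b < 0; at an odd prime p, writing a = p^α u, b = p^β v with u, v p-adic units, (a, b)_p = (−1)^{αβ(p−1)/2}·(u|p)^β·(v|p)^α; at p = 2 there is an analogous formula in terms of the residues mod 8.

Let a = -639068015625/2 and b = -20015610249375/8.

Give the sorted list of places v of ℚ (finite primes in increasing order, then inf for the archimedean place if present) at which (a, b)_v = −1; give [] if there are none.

Mod squares: a ≡ -97266, b ≡ -1118. Check v ∈ {∞, 2, 3, 5, 13, 29, 43}.
v=∞: -97266 < 0 and -1118 < 0  ⇒  (a,b)_∞ = -1.
v=43: a=43^1·(≡41), b=43^1·(≡11) mod 43; (41|43)=+1, (11|43)=+1; (−1)^{1·1·21}·(+1)^1·(+1)^1 = -1.
v=3: a=3^1·(≡2), b=3^4·(≡1) mod 3; (2|3)=-1, (1|3)=+1; (−1)^{1·4·1}·(-1)^4·(+1)^1 = +1.
v=13: a=13^1·(≡6), b=13^1·(≡2) mod 13; (6|13)=-1, (2|13)=-1; (−1)^{1·1·6}·(-1)^1·(-1)^1 = +1.
v=2: v_2(a)=-1, v_2(b)=-3; units ≡ 7, 1 (mod 8); ε·ε+αω+βω = 1·0+-1·0+-3·0 ≡ 0  ⇒  (a,b)_2 = +1.
v=29: a=29^3·(≡14), b=29^4·(≡9) mod 29; (14|29)=-1, (9|29)=+1; (−1)^{3·4·14}·(-1)^4·(+1)^3 = +1.
v=5: a=5^6·(≡1), b=5^4·(≡2) mod 5; (1|5)=+1, (2|5)=-1; (−1)^{6·4·2}·(+1)^4·(-1)^6 = +1.
Ram(-97266, -1118) = {43, ∞}; no ℚ_43-point on the conic.

[43, inf]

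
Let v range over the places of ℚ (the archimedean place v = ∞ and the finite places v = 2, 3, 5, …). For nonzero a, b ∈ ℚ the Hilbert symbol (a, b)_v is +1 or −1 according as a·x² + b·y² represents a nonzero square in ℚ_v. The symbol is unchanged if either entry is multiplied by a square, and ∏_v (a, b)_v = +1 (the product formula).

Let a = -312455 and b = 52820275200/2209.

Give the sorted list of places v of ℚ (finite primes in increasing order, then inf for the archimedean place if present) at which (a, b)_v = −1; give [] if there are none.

Mod squares: a ≡ -312455, b ≡ 87. Check v ∈ {∞, 2, 3, 5, 7, 11, 13, 19, 23, 29, 47}.
v=47: a=47^0·(≡1), b=47^-2·(≡26) mod 47; (1|47)=+1, (26|47)=-1; (−1)^{0·-2·23}·(+1)^-2·(-1)^0 = +1.
v=5: a=5^1·(≡4), b=5^2·(≡2) mod 5; (4|5)=+1, (2|5)=-1; (−1)^{1·2·2}·(+1)^2·(-1)^1 = -1.
v=23: a=23^1·(≡8), b=23^0·(≡8) mod 23; (8|23)=+1, (8|23)=+1; (−1)^{1·0·11}·(+1)^0·(+1)^1 = +1.
v=3: a=3^0·(≡1), b=3^1·(≡2) mod 3; (1|3)=+1, (2|3)=-1; (−1)^{0·1·1}·(+1)^1·(-1)^0 = +1.
v=13: a=13^1·(≡2), b=13^0·(≡9) mod 13; (2|13)=-1, (9|13)=+1; (−1)^{1·0·6}·(-1)^0·(+1)^1 = +1.
v=19: a=19^1·(≡9), b=19^0·(≡16) mod 19; (9|19)=+1, (16|19)=+1; (−1)^{1·0·9}·(+1)^0·(+1)^1 = +1.
v=11: a=11^1·(≡8), b=11^2·(≡8) mod 11; (8|11)=-1, (8|11)=-1; (−1)^{1·2·5}·(-1)^2·(-1)^1 = -1.
v=29: a=29^0·(≡20), b=29^1·(≡2) mod 29; (20|29)=+1, (2|29)=-1; (−1)^{0·1·14}·(+1)^1·(-1)^0 = +1.
v=2: v_2(a)=0, v_2(b)=12; units ≡ 1, 7 (mod 8); ε·ε+αω+βω = 0·1+0·0+12·0 ≡ 0  ⇒  (a,b)_2 = +1.
v=7: a=7^0·(≡4), b=7^2·(≡6) mod 7; (4|7)=+1, (6|7)=-1; (−1)^{0·2·3}·(+1)^2·(-1)^0 = +1.
v=∞: -312455 < 0 and 87 > 0  ⇒  (a,b)_∞ = +1.
(-312455, 87 / ℚ) ramifies at {5, 11}: a division algebra.

[5, 11]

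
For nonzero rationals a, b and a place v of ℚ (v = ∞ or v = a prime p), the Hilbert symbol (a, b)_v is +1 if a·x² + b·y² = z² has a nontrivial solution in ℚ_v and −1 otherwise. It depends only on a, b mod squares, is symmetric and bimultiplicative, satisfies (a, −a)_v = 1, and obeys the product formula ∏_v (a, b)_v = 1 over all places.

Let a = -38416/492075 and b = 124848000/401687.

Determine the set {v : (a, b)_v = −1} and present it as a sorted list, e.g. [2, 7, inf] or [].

[2, 3, 5, 11]

(a, b) ≡ (-3, 4290) mod (ℚ^×)²; places V = {2, 3, 5, 7, 11, 13, 17, 53, ∞}.
(a,b)_13: α=0, u≡1; β=-1, v≡11 (mod 13); (1|13)=+1, (11|13)=-1; sign (−1)^0·+1^-1·-1^0 = +1.
(a,b)_7: α=4, u≡4; β=0, v≡3 (mod 7); (4|7)=+1, (3|7)=-1; sign (−1)^0·+1^0·-1^4 = +1.
(a,b)_53: α=0, u≡5; β=-2, v≡31 (mod 53); (5|53)=-1, (31|53)=-1; sign (−1)^0·-1^-2·-1^0 = +1.
(a,b)_17: α=0, u≡14; β=2, v≡12 (mod 17); (14|17)=-1, (12|17)=-1; sign (−1)^0·-1^2·-1^0 = +1.
(a,b)_∞: sgn(-3)=−, sgn(4290)=+, so +1.
(a,b)_3: α=-9, u≡2; β=3, v≡2 (mod 3); (2|3)=-1, (2|3)=-1; sign (−1)^1·-1^3·-1^-9 = -1.
(a,b)_11: α=0, u≡7; β=-1, v≡3 (mod 11); (7|11)=-1, (3|11)=+1; sign (−1)^0·-1^-1·+1^0 = -1.
(a,b)_5: α=-2, u≡3; β=3, v≡2 (mod 5); (3|5)=-1, (2|5)=-1; sign (−1)^0·-1^3·-1^-2 = -1.
(a,b)_2: α=4, β=7; u≡5, v≡1 (mod 8); ε(u)ε(v)=0·0, αω(v)=4·0, βω(u)=7·1; sum ≡ 1  ⇒  -1.
Ram(-3, 4290) = {2, 3, 5, 11}; no ℚ_2-point on the conic.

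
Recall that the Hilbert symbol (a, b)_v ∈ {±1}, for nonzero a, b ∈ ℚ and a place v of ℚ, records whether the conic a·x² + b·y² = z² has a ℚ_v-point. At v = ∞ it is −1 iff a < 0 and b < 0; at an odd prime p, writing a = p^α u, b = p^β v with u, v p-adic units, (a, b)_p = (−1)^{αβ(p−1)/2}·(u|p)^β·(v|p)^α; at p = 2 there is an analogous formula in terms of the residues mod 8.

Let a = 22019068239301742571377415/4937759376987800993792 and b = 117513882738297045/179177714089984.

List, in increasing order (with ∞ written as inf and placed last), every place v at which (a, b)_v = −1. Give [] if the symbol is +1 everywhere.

Mod squares: a ≡ 1870, b ≡ 5. Check v ∈ {∞, 2, 3, 5, 7, 11, 13, 17, 19, 29, 43}.
v=2: v_2(a)=-43, v_2(b)=-28; units ≡ 7, 5 (mod 8); ε·ε+αω+βω = 1·0+-43·1+-28·0 ≡ 1  ⇒  (a,b)_2 = -1.
v=17: a=17^3·(≡1), b=17^2·(≡14) mod 17; (1|17)=+1, (14|17)=-1; (−1)^{3·2·8}·(+1)^2·(-1)^3 = -1.
v=5: a=5^1·(≡4), b=5^1·(≡1) mod 5; (4|5)=+1, (1|5)=+1; (−1)^{1·1·2}·(+1)^1·(+1)^1 = +1.
v=43: a=43^-2·(≡14), b=43^-2·(≡7) mod 43; (14|43)=+1, (7|43)=-1; (−1)^{-2·-2·21}·(+1)^-2·(-1)^-2 = +1.
v=3: a=3^4·(≡1), b=3^4·(≡2) mod 3; (1|3)=+1, (2|3)=-1; (−1)^{4·4·1}·(+1)^4·(-1)^4 = +1.
v=13: a=13^6·(≡5), b=13^4·(≡7) mod 13; (5|13)=-1, (7|13)=-1; (−1)^{6·4·6}·(-1)^4·(-1)^6 = +1.
v=29: a=29^-2·(≡19), b=29^0·(≡24) mod 29; (19|29)=-1, (24|29)=+1; (−1)^{-2·0·14}·(-1)^0·(+1)^-2 = +1.
v=11: a=11^7·(≡3), b=11^4·(≡4) mod 11; (3|11)=+1, (4|11)=+1; (−1)^{7·4·5}·(+1)^4·(+1)^7 = +1.
v=7: a=7^6·(≡4), b=7^4·(≡6) mod 7; (4|7)=+1, (6|7)=-1; (−1)^{6·4·3}·(+1)^4·(-1)^6 = +1.
v=∞: 1870 > 0 and 5 > 0  ⇒  (a,b)_∞ = +1.
v=19: a=19^-2·(≡3), b=19^-2·(≡11) mod 19; (3|19)=-1, (11|19)=+1; (−1)^{-2·-2·9}·(-1)^-2·(+1)^-2 = +1.
|Ram(1870, 5)| = 2, even; anisotropic at {2, 17}.

[2, 17]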